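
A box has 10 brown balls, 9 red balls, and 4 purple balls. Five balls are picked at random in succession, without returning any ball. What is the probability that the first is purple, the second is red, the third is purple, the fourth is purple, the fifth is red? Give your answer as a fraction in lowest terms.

72/168245

Multiply the conditional probability of each draw in order, without replacement, so each draw removes one from its color and from the total.
P = (4/23) · (9/22) · (3/21) · (2/20) · (8/19) = 72/168245 ≈ 0.0004.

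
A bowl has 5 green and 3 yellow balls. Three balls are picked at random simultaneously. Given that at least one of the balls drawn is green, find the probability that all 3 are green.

2/11

P(all 3 green) = C(5,3)/C(8,3) = 5/28; P(at least one green) = 1 − C(3,3)/C(8,3) = 55/56.
Since 'all 3 green' ⊆ 'at least one green', P(all 3 | at least one) = 5/28 / 55/56 = 2/11 ≈ 0.1818.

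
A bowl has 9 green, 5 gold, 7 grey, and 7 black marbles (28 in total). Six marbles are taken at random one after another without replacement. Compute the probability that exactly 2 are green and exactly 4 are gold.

1/2093

Unordered draws without replacement: count favorable combinations over C(28,6).
Favorable = C(9,2) · C(5,4) · C(7,0) · C(7,0) = 180; total = C(28,6) = 376740.
P = 180/376740 = 1/2093 ≈ 0.0005.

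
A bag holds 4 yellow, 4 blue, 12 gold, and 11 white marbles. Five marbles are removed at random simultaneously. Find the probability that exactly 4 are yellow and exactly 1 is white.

Unordered draws without replacement: count favorable combinations over C(31,5).
Favorable = C(4,4) · C(4,0) · C(12,0) · C(11,1) = 11; total = C(31,5) = 169911.
P = 11/169911 = 11/169911 ≈ 0.0001.

11/169911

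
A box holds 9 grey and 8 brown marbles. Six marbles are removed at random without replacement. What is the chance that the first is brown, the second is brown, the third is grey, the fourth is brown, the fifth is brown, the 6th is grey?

3/221

Multiply the conditional probability of each draw in order, without replacement, so each draw removes one from its color and from the total.
P = (8/17) · (7/16) · (9/15) · (6/14) · (5/13) · (8/12) = 3/221 ≈ 0.0136.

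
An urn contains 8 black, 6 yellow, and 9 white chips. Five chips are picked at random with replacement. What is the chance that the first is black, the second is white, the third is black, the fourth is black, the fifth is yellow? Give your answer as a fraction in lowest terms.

Multiply the conditional probability of each draw in order, with replacement (the composition resets each draw).
P = (8/23) · (9/23) · (8/23) · (8/23) · (6/23) = 27648/6436343 ≈ 0.0043.

27648/6436343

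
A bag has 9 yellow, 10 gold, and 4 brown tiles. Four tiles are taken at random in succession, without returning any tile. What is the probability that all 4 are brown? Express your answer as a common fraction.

1/8855

Unordered draws without replacement: count favorable combinations over C(23,4).
Favorable = C(9,0) · C(10,0) · C(4,4) = 1; total = C(23,4) = 8855.
P = 1/8855 = 1/8855 ≈ 0.0001.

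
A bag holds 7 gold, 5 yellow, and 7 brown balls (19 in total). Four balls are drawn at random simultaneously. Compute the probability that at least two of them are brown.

1841/3876

Sum the hypergeometric tail for j = 2,…,4 brown balls.
Favorable = C(7,2)·C(12,2) + C(7,3)·C(12,1) + C(7,4)·C(12,0) = 1841; total = C(19,4) = 3876.
P = 1841/3876 = 1841/3876 ≈ 0.4750.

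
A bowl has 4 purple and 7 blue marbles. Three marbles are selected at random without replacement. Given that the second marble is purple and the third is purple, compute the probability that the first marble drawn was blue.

P(first=blue and the second marble is purple and the third is purple) = (7/11)·(4/10)·(3/9) = 14/165.
P(E) = Σ over first color = 4/165 + 14/165 = 6/55.
By Bayes, P(first=blue | E) = 14/165 / 6/55 = 7/9 ≈ 0.7778.

7/9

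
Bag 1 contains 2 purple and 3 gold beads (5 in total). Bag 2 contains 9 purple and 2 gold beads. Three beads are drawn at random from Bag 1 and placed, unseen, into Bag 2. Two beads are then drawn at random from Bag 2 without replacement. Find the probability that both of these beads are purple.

471/910

Condition on how many of the transferred beads are purple (from Bag 1: 2 purple of 5; then Bag 2 has 14 total).
  0 purple: C(2,0)C(3,3)/C(5,3) = 1/10; then P = C(9,2)/C(14,2) = 36/91
  1 purple: C(2,1)C(3,2)/C(5,3) = 3/5; then P = C(10,2)/C(14,2) = 45/91
  2 purple: C(2,2)C(3,1)/C(5,3) = 3/10; then P = C(11,2)/C(14,2) = 55/91
P(both purple) = 471/910 ≈ 0.5176.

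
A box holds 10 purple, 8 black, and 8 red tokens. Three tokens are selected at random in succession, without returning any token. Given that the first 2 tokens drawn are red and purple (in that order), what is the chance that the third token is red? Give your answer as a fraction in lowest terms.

7/24

After removing 1 purple, 1 red, the box has 7 red out of 24 remaining.
P(third is red | given) = 7/24 ≈ 0.2917.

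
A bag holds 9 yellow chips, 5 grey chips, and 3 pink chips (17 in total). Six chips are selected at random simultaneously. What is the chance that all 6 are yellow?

Unordered draws without replacement: count favorable combinations over C(17,6).
Favorable = C(9,6) · C(5,0) · C(3,0) = 84; total = C(17,6) = 12376.
P = 84/12376 = 3/442 ≈ 0.0068.

3/442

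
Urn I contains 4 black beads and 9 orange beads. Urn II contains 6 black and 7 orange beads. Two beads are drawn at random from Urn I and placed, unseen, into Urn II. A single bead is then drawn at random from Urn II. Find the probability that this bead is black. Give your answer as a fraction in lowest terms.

86/195

Condition on how many of the transferred beads are black (from Urn I: 4 black of 13; then Urn II has 15 total).
  0 black: C(4,0)C(9,2)/C(13,2) = 6/13; then P = 6/15
  1 black: C(4,1)C(9,1)/C(13,2) = 6/13; then P = 7/15
  2 black: C(4,2)C(9,0)/C(13,2) = 1/13; then P = 8/15
P(black from Urn II) = 86/195 ≈ 0.4410.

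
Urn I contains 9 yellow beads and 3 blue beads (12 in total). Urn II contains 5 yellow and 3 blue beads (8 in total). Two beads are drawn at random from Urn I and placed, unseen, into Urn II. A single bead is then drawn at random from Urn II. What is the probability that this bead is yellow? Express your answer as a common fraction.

Condition on how many of the transferred beads are yellow (from Urn I: 9 yellow of 12; then Urn II has 10 total).
  0 yellow: C(9,0)C(3,2)/C(12,2) = 1/22; then P = 5/10
  1 yellow: C(9,1)C(3,1)/C(12,2) = 9/22; then P = 6/10
  2 yellow: C(9,2)C(3,0)/C(12,2) = 6/11; then P = 7/10
P(yellow from Urn II) = 13/20 ≈ 0.6500.

13/20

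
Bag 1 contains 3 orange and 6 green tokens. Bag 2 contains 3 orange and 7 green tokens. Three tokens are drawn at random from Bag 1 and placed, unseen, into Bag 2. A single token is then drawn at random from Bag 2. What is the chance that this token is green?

9/13

Condition on how many of the transferred tokens are green (from Bag 1: 6 green of 9; then Bag 2 has 13 total).
  0 green: C(6,0)C(3,3)/C(9,3) = 1/84; then P = 7/13
  1 green: C(6,1)C(3,2)/C(9,3) = 3/14; then P = 8/13
  2 green: C(6,2)C(3,1)/C(9,3) = 15/28; then P = 9/13
  3 green: C(6,3)C(3,0)/C(9,3) = 5/21; then P = 10/13
P(green from Bag 2) = 9/13 ≈ 0.6923.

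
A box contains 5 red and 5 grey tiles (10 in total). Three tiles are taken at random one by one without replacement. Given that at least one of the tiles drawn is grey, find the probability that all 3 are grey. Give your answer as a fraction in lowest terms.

1/11

P(all 3 grey) = C(5,3)/C(10,3) = 1/12; P(at least one grey) = 1 − C(5,3)/C(10,3) = 11/12.
Since 'all 3 grey' ⊆ 'at least one grey', P(all 3 | at least one) = 1/12 / 11/12 = 1/11 ≈ 0.0909.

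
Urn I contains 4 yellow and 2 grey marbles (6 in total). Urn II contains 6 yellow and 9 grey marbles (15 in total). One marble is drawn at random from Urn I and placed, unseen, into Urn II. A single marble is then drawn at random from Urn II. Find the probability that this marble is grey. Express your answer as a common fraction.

7/12

Condition on how many of the transferred marbles are grey (from Urn I: 2 grey of 6; then Urn II has 16 total).
  0 grey: C(2,0)C(4,1)/C(6,1) = 2/3; then P = 9/16
  1 grey: C(2,1)C(4,0)/C(6,1) = 1/3; then P = 10/16
P(grey from Urn II) = 7/12 ≈ 0.5833.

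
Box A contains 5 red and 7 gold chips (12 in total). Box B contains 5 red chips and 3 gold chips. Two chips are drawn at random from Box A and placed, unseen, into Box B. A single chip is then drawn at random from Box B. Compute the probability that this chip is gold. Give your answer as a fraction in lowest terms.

5/12

Condition on how many of the transferred chips are gold (from Box A: 7 gold of 12; then Box B has 10 total).
  0 gold: C(7,0)C(5,2)/C(12,2) = 5/33; then P = 3/10
  1 gold: C(7,1)C(5,1)/C(12,2) = 35/66; then P = 4/10
  2 gold: C(7,2)C(5,0)/C(12,2) = 7/22; then P = 5/10
P(gold from Box B) = 5/12 ≈ 0.4167.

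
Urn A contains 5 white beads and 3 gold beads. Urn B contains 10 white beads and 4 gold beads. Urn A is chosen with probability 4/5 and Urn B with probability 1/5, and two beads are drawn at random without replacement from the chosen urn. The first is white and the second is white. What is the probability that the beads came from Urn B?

P(E | Urn A) = 5/14; P(E | Urn B) = 45/91.
P(E) = 4/5·5/14 + 1/5·45/91 = 5/13.
By Bayes' rule, P(Urn B | E) = 9/91 / 5/13 = 9/35 ≈ 0.2571.

9/35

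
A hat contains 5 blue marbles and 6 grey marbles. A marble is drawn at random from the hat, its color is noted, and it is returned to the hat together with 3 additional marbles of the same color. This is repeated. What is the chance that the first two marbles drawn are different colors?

Either grey then blue, or blue then grey; after the first draw the total is 14.
P = (6/11)·(5/14) + (5/11)·(6/14) = 30/77 ≈ 0.3896.

30/77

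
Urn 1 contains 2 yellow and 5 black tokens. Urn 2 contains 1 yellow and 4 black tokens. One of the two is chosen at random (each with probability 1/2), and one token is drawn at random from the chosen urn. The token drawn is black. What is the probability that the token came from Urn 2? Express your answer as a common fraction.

28/53

P(black | Urn 1) = 5/7; P(black | Urn 2) = 4/5.
P(black) = 1/2·5/7 + 1/2·4/5 = 53/70.
By Bayes' rule, P(Urn 2 | black) = 2/5 / 53/70 = 28/53 ≈ 0.5283.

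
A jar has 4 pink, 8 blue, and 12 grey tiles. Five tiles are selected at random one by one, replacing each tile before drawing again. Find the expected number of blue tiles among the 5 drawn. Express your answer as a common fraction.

5/3

By linearity of expectation, E[X] = Σ P(draw i is blue); each independent draw has P(blue) = 8/24.
E[X] = 5 · 8/24 = 5/3 ≈ 1.6667.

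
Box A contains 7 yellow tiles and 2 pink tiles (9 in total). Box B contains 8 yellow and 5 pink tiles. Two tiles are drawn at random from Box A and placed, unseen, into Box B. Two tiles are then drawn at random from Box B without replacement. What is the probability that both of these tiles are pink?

7/60

Condition on how many of the transferred tiles are pink (from Box A: 2 pink of 9; then Box B has 15 total).
  0 pink: C(2,0)C(7,2)/C(9,2) = 7/12; then P = C(5,2)/C(15,2) = 2/21
  1 pink: C(2,1)C(7,1)/C(9,2) = 7/18; then P = C(6,2)/C(15,2) = 1/7
  2 pink: C(2,2)C(7,0)/C(9,2) = 1/36; then P = C(7,2)/C(15,2) = 1/5
P(both pink) = 7/60 ≈ 0.1167.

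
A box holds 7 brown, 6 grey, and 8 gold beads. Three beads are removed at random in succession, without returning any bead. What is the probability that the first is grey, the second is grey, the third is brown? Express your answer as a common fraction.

1/38

Multiply the conditional probability of each draw in order, without replacement, so each draw removes one from its color and from the total.
P = (6/21) · (5/20) · (7/19) = 1/38 ≈ 0.0263.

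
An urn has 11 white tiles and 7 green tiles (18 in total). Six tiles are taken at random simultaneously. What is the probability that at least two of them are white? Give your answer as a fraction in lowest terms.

77/78

Sum the hypergeometric tail for j = 2,…,6 white tiles.
Favorable = C(11,2)·C(7,4) + C(11,3)·C(7,3) + C(11,4)·C(7,2) + C(11,5)·C(7,1) + C(11,6)·C(7,0) = 18326; total = C(18,6) = 18564.
P = 18326/18564 = 77/78 ≈ 0.9872.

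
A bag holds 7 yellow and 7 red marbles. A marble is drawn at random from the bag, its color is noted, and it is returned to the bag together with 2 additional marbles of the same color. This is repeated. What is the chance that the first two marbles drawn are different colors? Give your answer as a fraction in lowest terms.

7/16

Either yellow then red, or red then yellow; after the first draw the total is 16.
P = (7/14)·(7/16) + (7/14)·(7/16) = 7/16 ≈ 0.4375.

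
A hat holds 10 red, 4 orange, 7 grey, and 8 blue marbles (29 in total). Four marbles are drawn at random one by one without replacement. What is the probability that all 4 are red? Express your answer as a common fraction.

10/1131

Unordered draws without replacement: count favorable combinations over C(29,4).
Favorable = C(10,4) · C(4,0) · C(7,0) · C(8,0) = 210; total = C(29,4) = 23751.
P = 210/23751 = 10/1131 ≈ 0.0088.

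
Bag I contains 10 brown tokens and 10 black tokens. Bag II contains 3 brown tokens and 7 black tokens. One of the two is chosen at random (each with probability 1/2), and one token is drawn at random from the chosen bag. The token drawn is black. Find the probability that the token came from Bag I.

5/12

P(black | Bag I) = 1/2; P(black | Bag II) = 7/10.
P(black) = 1/2·1/2 + 1/2·7/10 = 3/5.
By Bayes' rule, P(Bag I | black) = 1/4 / 3/5 = 5/12 ≈ 0.4167.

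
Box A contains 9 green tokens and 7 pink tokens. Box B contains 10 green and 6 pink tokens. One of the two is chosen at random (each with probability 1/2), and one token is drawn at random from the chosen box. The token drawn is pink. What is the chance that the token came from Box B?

6/13

P(pink | Box A) = 7/16; P(pink | Box B) = 3/8.
P(pink) = 1/2·7/16 + 1/2·3/8 = 13/32.
By Bayes' rule, P(Box B | pink) = 3/16 / 13/32 = 6/13 ≈ 0.4615.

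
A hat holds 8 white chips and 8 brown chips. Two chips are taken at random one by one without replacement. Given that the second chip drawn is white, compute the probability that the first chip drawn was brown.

P(first=brown and the second chip drawn is white) = (8/16)·(8/15) = 4/15.
P(the second chip drawn is white) = Σ over first color = 7/30 + 4/15 = 1/2.
By Bayes, P(first=brown | the second chip drawn is white) = 4/15 / 1/2 = 8/15 ≈ 0.5333.

8/15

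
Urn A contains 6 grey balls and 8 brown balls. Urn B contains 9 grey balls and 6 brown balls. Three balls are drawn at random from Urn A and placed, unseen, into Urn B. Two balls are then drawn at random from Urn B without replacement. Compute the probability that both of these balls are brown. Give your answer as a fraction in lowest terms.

265/1547

Condition on how many of the transferred balls are brown (from Urn A: 8 brown of 14; then Urn B has 18 total).
  0 brown: C(8,0)C(6,3)/C(14,3) = 5/91; then P = C(6,2)/C(18,2) = 5/51
  1 brown: C(8,1)C(6,2)/C(14,3) = 30/91; then P = C(7,2)/C(18,2) = 7/51
  2 brown: C(8,2)C(6,1)/C(14,3) = 6/13; then P = C(8,2)/C(18,2) = 28/153
  3 brown: C(8,3)C(6,0)/C(14,3) = 2/13; then P = C(9,2)/C(18,2) = 4/17
P(both brown) = 265/1547 ≈ 0.1713.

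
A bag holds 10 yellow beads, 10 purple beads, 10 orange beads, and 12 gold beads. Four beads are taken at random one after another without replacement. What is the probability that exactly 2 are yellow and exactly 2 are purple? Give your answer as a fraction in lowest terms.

Unordered draws without replacement: count favorable combinations over C(42,4).
Favorable = C(10,2) · C(10,2) · C(10,0) · C(12,0) = 2025; total = C(42,4) = 111930.
P = 2025/111930 = 135/7462 ≈ 0.0181.

135/7462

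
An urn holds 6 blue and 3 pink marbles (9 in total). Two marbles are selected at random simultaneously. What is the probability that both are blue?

Unordered draws without replacement: count favorable combinations over C(9,2).
Favorable = C(6,2) · C(3,0) = 15; total = C(9,2) = 36.
P = 15/36 = 5/12 ≈ 0.4167.

5/12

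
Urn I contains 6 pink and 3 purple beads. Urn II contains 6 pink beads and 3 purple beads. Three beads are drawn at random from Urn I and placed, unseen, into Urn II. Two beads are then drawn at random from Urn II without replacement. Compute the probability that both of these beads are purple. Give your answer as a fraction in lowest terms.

Condition on how many of the transferred beads are purple (from Urn I: 3 purple of 9; then Urn II has 12 total).
  0 purple: C(3,0)C(6,3)/C(9,3) = 5/21; then P = C(3,2)/C(12,2) = 1/22
  1 purple: C(3,1)C(6,2)/C(9,3) = 15/28; then P = C(4,2)/C(12,2) = 1/11
  2 purple: C(3,2)C(6,1)/C(9,3) = 3/14; then P = C(5,2)/C(12,2) = 5/33
  3 purple: C(3,3)C(6,0)/C(9,3) = 1/84; then P = C(6,2)/C(12,2) = 5/22
P(both purple) = 25/264 ≈ 0.0947.

25/264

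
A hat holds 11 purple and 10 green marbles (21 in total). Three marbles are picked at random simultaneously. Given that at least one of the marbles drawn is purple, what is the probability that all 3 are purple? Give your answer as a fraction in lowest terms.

3/22

P(all 3 purple) = C(11,3)/C(21,3) = 33/266; P(at least one purple) = 1 − C(10,3)/C(21,3) = 121/133.
Since 'all 3 purple' ⊆ 'at least one purple', P(all 3 | at least one) = 33/266 / 121/133 = 3/22 ≈ 0.1364.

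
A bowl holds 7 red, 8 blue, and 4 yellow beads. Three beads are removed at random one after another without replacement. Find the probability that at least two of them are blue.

Sum the hypergeometric tail for j = 2,…,3 blue beads.
Favorable = C(8,2)·C(11,1) + C(8,3)·C(11,0) = 364; total = C(19,3) = 969.
P = 364/969 = 364/969 ≈ 0.3756.

364/969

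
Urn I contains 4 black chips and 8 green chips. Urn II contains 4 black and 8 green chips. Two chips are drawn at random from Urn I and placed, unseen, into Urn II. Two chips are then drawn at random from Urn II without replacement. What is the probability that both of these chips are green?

430/1001

Condition on how many of the transferred chips are green (from Urn I: 8 green of 12; then Urn II has 14 total).
  0 green: C(8,0)C(4,2)/C(12,2) = 1/11; then P = C(8,2)/C(14,2) = 4/13
  1 green: C(8,1)C(4,1)/C(12,2) = 16/33; then P = C(9,2)/C(14,2) = 36/91
  2 green: C(8,2)C(4,0)/C(12,2) = 14/33; then P = C(10,2)/C(14,2) = 45/91
P(both green) = 430/1001 ≈ 0.4296.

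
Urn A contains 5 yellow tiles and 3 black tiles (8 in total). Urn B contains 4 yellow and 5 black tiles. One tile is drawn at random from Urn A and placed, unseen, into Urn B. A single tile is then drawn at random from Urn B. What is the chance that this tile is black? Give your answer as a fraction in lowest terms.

43/80

Condition on how many of the transferred tiles are black (from Urn A: 3 black of 8; then Urn B has 10 total).
  0 black: C(3,0)C(5,1)/C(8,1) = 5/8; then P = 5/10
  1 black: C(3,1)C(5,0)/C(8,1) = 3/8; then P = 6/10
P(black from Urn B) = 43/80 ≈ 0.5375.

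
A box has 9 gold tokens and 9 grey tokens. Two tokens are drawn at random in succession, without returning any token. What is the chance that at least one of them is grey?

Use the complement: P(at least one grey) = 1 − P(no grey).
P(none) = C(9,2)/C(18,2) = 36/153.
So P = 1 − 36/153 = 13/17 ≈ 0.7647.

13/17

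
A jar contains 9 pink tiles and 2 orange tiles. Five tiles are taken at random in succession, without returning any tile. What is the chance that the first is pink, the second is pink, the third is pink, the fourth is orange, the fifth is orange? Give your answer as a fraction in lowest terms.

1/55

Multiply the conditional probability of each draw in order, without replacement, so each draw removes one from its color and from the total.
P = (9/11) · (8/10) · (7/9) · (2/8) · (1/7) = 1/55 ≈ 0.0182.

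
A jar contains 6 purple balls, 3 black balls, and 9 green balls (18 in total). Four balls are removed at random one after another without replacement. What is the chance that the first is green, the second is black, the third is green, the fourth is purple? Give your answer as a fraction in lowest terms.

3/170

Multiply the conditional probability of each draw in order, without replacement, so each draw removes one from its color and from the total.
P = (9/18) · (3/17) · (8/16) · (6/15) = 3/170 ≈ 0.0176.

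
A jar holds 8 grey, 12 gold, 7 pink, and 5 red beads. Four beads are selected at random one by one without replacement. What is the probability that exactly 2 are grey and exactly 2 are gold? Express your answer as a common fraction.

Unordered draws without replacement: count favorable combinations over C(32,4).
Favorable = C(8,2) · C(12,2) · C(7,0) · C(5,0) = 1848; total = C(32,4) = 35960.
P = 1848/35960 = 231/4495 ≈ 0.0514.

231/4495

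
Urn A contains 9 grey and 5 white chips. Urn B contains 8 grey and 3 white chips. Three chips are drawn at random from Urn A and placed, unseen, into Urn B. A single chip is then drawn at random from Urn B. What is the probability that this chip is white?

Condition on how many of the transferred chips are white (from Urn A: 5 white of 14; then Urn B has 14 total).
  0 white: C(5,0)C(9,3)/C(14,3) = 3/13; then P = 3/14
  1 white: C(5,1)C(9,2)/C(14,3) = 45/91; then P = 4/14
  2 white: C(5,2)C(9,1)/C(14,3) = 45/182; then P = 5/14
  3 white: C(5,3)C(9,0)/C(14,3) = 5/182; then P = 6/14
P(white from Urn B) = 57/196 ≈ 0.2908.

57/196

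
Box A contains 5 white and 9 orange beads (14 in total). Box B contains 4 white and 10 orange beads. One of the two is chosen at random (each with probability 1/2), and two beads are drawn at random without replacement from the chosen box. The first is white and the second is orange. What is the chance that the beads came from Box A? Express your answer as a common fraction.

P(E | Box A) = 45/182; P(E | Box B) = 20/91.
P(E) = 1/2·45/182 + 1/2·20/91 = 85/364.
By Bayes' rule, P(Box A | E) = 45/364 / 85/364 = 9/17 ≈ 0.5294.

9/17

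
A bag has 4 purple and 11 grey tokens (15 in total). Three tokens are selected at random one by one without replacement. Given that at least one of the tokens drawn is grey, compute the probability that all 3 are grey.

15/41

P(all 3 grey) = C(11,3)/C(15,3) = 33/91; P(at least one grey) = 1 − C(4,3)/C(15,3) = 451/455.
Since 'all 3 grey' ⊆ 'at least one grey', P(all 3 | at least one) = 33/91 / 451/455 = 15/41 ≈ 0.3659.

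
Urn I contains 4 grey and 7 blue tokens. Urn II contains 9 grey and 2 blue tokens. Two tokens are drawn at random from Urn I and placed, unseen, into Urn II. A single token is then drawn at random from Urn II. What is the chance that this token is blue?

Condition on how many of the transferred tokens are blue (from Urn I: 7 blue of 11; then Urn II has 13 total).
  0 blue: C(7,0)C(4,2)/C(11,2) = 6/55; then P = 2/13
  1 blue: C(7,1)C(4,1)/C(11,2) = 28/55; then P = 3/13
  2 blue: C(7,2)C(4,0)/C(11,2) = 21/55; then P = 4/13
P(blue from Urn II) = 36/143 ≈ 0.2517.

36/143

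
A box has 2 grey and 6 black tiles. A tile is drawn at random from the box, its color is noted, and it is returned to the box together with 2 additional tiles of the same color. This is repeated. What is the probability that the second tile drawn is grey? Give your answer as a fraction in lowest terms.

1/4

Condition on the first draw. If first is grey (prob 2/8), second-grey has prob (4)/(10); if not (prob 6/8), it has prob 2/(10).
P = (2/8)·(4/10) + (6/8)·(2/10) = 1/4 ≈ 0.2500.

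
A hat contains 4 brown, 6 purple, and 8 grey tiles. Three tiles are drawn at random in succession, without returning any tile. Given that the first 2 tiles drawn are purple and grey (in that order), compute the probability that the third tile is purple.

After removing 1 purple, 1 grey, the hat has 5 purple out of 16 remaining.
P(third is purple | given) = 5/16 ≈ 0.3125.

5/16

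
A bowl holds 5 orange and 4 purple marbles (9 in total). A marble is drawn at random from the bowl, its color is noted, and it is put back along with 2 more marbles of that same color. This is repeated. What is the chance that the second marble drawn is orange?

5/9

Condition on the first draw. If first is orange (prob 5/9), second-orange has prob (7)/(11); if not (prob 4/9), it has prob 5/(11).
P = (5/9)·(7/11) + (4/9)·(5/11) = 5/9 ≈ 0.5556.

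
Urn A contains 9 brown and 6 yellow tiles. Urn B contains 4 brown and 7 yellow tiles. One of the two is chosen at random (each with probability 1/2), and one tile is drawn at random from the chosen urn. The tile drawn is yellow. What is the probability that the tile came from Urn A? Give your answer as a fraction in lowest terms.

P(yellow | Urn A) = 2/5; P(yellow | Urn B) = 7/11.
P(yellow) = 1/2·2/5 + 1/2·7/11 = 57/110.
By Bayes' rule, P(Urn A | yellow) = 1/5 / 57/110 = 22/57 ≈ 0.3860.

22/57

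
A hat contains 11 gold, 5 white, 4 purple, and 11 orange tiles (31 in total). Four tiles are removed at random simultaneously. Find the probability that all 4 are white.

1/6293

Unordered draws without replacement: count favorable combinations over C(31,4).
Favorable = C(11,0) · C(5,4) · C(4,0) · C(11,0) = 5; total = C(31,4) = 31465.
P = 5/31465 = 1/6293 ≈ 0.0002.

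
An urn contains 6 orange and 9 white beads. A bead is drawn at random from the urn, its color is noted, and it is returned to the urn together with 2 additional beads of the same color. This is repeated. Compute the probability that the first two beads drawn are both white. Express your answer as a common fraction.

33/85

After a white draw the urn holds 11 white out of 17.
P = (9/15)·(11/17) = 33/85 ≈ 0.3882.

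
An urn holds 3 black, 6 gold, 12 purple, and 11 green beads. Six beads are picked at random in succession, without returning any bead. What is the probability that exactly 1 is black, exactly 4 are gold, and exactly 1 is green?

55/100688

Unordered draws without replacement: count favorable combinations over C(32,6).
Favorable = C(3,1) · C(6,4) · C(12,0) · C(11,1) = 495; total = C(32,6) = 906192.
P = 495/906192 = 55/100688 ≈ 0.0005.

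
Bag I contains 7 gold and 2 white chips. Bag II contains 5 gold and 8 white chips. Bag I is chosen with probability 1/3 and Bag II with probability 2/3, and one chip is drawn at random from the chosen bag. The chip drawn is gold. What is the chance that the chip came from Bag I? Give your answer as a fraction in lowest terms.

P(gold | Bag I) = 7/9; P(gold | Bag II) = 5/13.
P(gold) = 1/3·7/9 + 2/3·5/13 = 181/351.
By Bayes' rule, P(Bag I | gold) = 7/27 / 181/351 = 91/181 ≈ 0.5028.

91/181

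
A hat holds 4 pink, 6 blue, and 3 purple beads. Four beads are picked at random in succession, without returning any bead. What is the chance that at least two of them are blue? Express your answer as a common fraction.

94/143

Sum the hypergeometric tail for j = 2,…,4 blue beads.
Favorable = C(6,2)·C(7,2) + C(6,3)·C(7,1) + C(6,4)·C(7,0) = 470; total = C(13,4) = 715.
P = 470/715 = 94/143 ≈ 0.6573.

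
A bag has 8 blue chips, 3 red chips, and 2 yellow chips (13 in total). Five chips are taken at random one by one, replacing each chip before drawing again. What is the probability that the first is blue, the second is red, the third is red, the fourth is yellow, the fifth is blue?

Multiply the conditional probability of each draw in order, with replacement (the composition resets each draw).
P = (8/13) · (3/13) · (3/13) · (2/13) · (8/13) = 1152/371293 ≈ 0.0031.

1152/371293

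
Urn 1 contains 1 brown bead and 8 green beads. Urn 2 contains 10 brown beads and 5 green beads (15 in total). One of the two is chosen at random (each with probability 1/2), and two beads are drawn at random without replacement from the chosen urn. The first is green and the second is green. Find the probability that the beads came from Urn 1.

P(E | Urn 1) = 7/9; P(E | Urn 2) = 2/21.
P(E) = 1/2·7/9 + 1/2·2/21 = 55/126.
By Bayes' rule, P(Urn 1 | E) = 7/18 / 55/126 = 49/55 ≈ 0.8909.

49/55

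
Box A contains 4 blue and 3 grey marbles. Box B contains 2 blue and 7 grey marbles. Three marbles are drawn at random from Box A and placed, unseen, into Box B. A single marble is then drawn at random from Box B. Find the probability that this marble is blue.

Condition on how many of the transferred marbles are blue (from Box A: 4 blue of 7; then Box B has 12 total).
  0 blue: C(4,0)C(3,3)/C(7,3) = 1/35; then P = 2/12
  1 blue: C(4,1)C(3,2)/C(7,3) = 12/35; then P = 3/12
  2 blue: C(4,2)C(3,1)/C(7,3) = 18/35; then P = 4/12
  3 blue: C(4,3)C(3,0)/C(7,3) = 4/35; then P = 5/12
P(blue from Box B) = 13/42 ≈ 0.3095.

13/42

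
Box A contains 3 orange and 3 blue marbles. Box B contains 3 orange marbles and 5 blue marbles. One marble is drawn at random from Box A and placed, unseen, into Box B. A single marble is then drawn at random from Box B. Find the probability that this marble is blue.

Condition on how many of the transferred marbles are blue (from Box A: 3 blue of 6; then Box B has 9 total).
  0 blue: C(3,0)C(3,1)/C(6,1) = 1/2; then P = 5/9
  1 blue: C(3,1)C(3,0)/C(6,1) = 1/2; then P = 6/9
P(blue from Box B) = 11/18 ≈ 0.6111.

11/18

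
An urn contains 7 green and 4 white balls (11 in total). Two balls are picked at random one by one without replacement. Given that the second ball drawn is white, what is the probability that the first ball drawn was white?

3/10

P(first=white and the second ball drawn is white) = (4/11)·(3/10) = 6/55.
P(the second ball drawn is white) = Σ over first color = 14/55 + 6/55 = 4/11.
By Bayes, P(first=white | the second ball drawn is white) = 6/55 / 4/11 = 3/10 ≈ 0.3000.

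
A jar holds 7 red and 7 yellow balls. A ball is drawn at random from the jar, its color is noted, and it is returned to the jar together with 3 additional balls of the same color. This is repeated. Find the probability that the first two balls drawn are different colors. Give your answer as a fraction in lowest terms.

7/17

Either red then yellow, or yellow then red; after the first draw the total is 17.
P = (7/14)·(7/17) + (7/14)·(7/17) = 7/17 ≈ 0.4118.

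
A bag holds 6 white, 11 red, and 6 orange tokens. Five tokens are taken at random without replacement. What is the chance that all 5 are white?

Unordered draws without replacement: count favorable combinations over C(23,5).
Favorable = C(6,5) · C(11,0) · C(6,0) = 6; total = C(23,5) = 33649.
P = 6/33649 = 6/33649 ≈ 0.0002.

6/33649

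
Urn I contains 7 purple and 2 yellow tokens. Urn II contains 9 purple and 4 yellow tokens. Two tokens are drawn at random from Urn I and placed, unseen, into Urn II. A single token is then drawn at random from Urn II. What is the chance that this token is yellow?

Condition on how many of the transferred tokens are yellow (from Urn I: 2 yellow of 9; then Urn II has 15 total).
  0 yellow: C(2,0)C(7,2)/C(9,2) = 7/12; then P = 4/15
  1 yellow: C(2,1)C(7,1)/C(9,2) = 7/18; then P = 5/15
  2 yellow: C(2,2)C(7,0)/C(9,2) = 1/36; then P = 6/15
P(yellow from Urn II) = 8/27 ≈ 0.2963.

8/27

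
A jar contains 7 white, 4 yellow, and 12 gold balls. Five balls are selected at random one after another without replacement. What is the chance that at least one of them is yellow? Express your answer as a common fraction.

1159/1771

Use the complement: P(at least one yellow) = 1 − P(no yellow).
P(none) = C(19,5)/C(23,5) = 11628/33649.
So P = 1 − 11628/33649 = 1159/1771 ≈ 0.6544.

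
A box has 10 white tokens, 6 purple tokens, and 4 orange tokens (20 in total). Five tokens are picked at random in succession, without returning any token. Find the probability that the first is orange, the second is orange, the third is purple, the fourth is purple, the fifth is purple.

1/1292

Multiply the conditional probability of each draw in order, without replacement, so each draw removes one from its color and from the total.
P = (4/20) · (3/19) · (6/18) · (5/17) · (4/16) = 1/1292 ≈ 0.0008.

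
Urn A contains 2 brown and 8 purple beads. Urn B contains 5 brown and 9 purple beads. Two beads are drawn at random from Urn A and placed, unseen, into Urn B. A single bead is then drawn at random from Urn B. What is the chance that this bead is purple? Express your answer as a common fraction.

Condition on how many of the transferred beads are purple (from Urn A: 8 purple of 10; then Urn B has 16 total).
  0 purple: C(8,0)C(2,2)/C(10,2) = 1/45; then P = 9/16
  1 purple: C(8,1)C(2,1)/C(10,2) = 16/45; then P = 10/16
  2 purple: C(8,2)C(2,0)/C(10,2) = 28/45; then P = 11/16
P(purple from Urn B) = 53/80 ≈ 0.6625.

53/80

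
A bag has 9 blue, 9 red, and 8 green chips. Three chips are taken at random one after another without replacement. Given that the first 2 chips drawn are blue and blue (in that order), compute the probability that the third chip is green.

1/3

After removing 2 blue, the bag has 8 green out of 24 remaining.
P(third is green | given) = 8/24 = 1/3 ≈ 0.3333.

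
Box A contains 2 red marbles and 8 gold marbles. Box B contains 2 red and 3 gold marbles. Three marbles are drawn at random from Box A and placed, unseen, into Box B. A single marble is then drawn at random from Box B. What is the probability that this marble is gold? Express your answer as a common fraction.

Condition on how many of the transferred marbles are gold (from Box A: 8 gold of 10; then Box B has 8 total).
  1 gold: C(8,1)C(2,2)/C(10,3) = 1/15; then P = 4/8
  2 gold: C(8,2)C(2,1)/C(10,3) = 7/15; then P = 5/8
  3 gold: C(8,3)C(2,0)/C(10,3) = 7/15; then P = 6/8
P(gold from Box B) = 27/40 ≈ 0.6750.

27/40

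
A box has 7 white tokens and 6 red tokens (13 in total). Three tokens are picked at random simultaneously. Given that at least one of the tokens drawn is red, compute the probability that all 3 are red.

20/251

P(all 3 red) = C(6,3)/C(13,3) = 10/143; P(at least one red) = 1 − C(7,3)/C(13,3) = 251/286.
Since 'all 3 red' ⊆ 'at least one red', P(all 3 | at least one) = 10/143 / 251/286 = 20/251 ≈ 0.0797.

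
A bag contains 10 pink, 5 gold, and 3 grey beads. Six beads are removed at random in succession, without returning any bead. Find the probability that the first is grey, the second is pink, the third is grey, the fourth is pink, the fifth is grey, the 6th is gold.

Multiply the conditional probability of each draw in order, without replacement, so each draw removes one from its color and from the total.
P = (3/18) · (10/17) · (2/16) · (9/15) · (1/14) · (5/13) = 5/24752 ≈ 0.0002.

5/24752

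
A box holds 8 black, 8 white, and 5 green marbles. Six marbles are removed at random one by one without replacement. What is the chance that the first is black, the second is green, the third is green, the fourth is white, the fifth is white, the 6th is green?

2/2907

Multiply the conditional probability of each draw in order, without replacement, so each draw removes one from its color and from the total.
P = (8/21) · (5/20) · (4/19) · (8/18) · (7/17) · (3/16) = 2/2907 ≈ 0.0007.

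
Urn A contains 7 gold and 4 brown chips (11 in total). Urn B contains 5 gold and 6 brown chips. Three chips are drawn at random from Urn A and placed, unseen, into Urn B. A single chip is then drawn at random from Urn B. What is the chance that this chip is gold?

38/77

Condition on how many of the transferred chips are gold (from Urn A: 7 gold of 11; then Urn B has 14 total).
  0 gold: C(7,0)C(4,3)/C(11,3) = 4/165; then P = 5/14
  1 gold: C(7,1)C(4,2)/C(11,3) = 14/55; then P = 6/14
  2 gold: C(7,2)C(4,1)/C(11,3) = 28/55; then P = 7/14
  3 gold: C(7,3)C(4,0)/C(11,3) = 7/33; then P = 8/14
P(gold from Urn B) = 38/77 ≈ 0.4935.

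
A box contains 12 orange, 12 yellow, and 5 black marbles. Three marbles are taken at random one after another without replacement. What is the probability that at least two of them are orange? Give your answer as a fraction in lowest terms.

Sum the hypergeometric tail for j = 2,…,3 orange marbles.
Favorable = C(12,2)·C(17,1) + C(12,3)·C(17,0) = 1342; total = C(29,3) = 3654.
P = 1342/3654 = 671/1827 ≈ 0.3673.

671/1827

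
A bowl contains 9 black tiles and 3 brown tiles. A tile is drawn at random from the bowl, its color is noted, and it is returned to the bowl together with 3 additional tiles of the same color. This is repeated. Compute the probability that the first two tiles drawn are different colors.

Either black then brown, or brown then black; after the first draw the total is 15.
P = (9/12)·(3/15) + (3/12)·(9/15) = 3/10 ≈ 0.3000.

3/10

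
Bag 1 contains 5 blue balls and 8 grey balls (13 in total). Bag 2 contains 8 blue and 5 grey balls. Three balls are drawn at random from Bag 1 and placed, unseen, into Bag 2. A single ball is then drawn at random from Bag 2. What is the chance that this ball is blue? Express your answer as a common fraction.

Condition on how many of the transferred balls are blue (from Bag 1: 5 blue of 13; then Bag 2 has 16 total).
  0 blue: C(5,0)C(8,3)/C(13,3) = 28/143; then P = 8/16
  1 blue: C(5,1)C(8,2)/C(13,3) = 70/143; then P = 9/16
  2 blue: C(5,2)C(8,1)/C(13,3) = 40/143; then P = 10/16
  3 blue: C(5,3)C(8,0)/C(13,3) = 5/143; then P = 11/16
P(blue from Bag 2) = 119/208 ≈ 0.5721.

119/208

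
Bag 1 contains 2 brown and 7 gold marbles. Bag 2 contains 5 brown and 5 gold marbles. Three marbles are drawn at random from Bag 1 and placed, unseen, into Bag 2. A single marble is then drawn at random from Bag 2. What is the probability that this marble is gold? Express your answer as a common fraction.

Condition on how many of the transferred marbles are gold (from Bag 1: 7 gold of 9; then Bag 2 has 13 total).
  1 gold: C(7,1)C(2,2)/C(9,3) = 1/12; then P = 6/13
  2 gold: C(7,2)C(2,1)/C(9,3) = 1/2; then P = 7/13
  3 gold: C(7,3)C(2,0)/C(9,3) = 5/12; then P = 8/13
P(gold from Bag 2) = 22/39 ≈ 0.5641.

22/39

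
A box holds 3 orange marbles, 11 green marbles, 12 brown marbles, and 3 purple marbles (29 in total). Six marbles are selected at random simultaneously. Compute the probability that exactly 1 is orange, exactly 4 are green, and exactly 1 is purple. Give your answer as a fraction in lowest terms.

Unordered draws without replacement: count favorable combinations over C(29,6).
Favorable = C(3,1) · C(11,4) · C(12,0) · C(3,1) = 2970; total = C(29,6) = 475020.
P = 2970/475020 = 33/5278 ≈ 0.0063.

33/5278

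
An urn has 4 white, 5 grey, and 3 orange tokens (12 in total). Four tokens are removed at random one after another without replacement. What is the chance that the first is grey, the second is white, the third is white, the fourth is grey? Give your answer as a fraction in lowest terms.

Multiply the conditional probability of each draw in order, without replacement, so each draw removes one from its color and from the total.
P = (5/12) · (4/11) · (3/10) · (4/9) = 2/99 ≈ 0.0202.

2/99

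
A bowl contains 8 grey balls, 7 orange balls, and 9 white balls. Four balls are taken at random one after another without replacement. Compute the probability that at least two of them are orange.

83/253

Sum the hypergeometric tail for j = 2,…,4 orange balls.
Favorable = C(7,2)·C(17,2) + C(7,3)·C(17,1) + C(7,4)·C(17,0) = 3486; total = C(24,4) = 10626.
P = 3486/10626 = 83/253 ≈ 0.3281.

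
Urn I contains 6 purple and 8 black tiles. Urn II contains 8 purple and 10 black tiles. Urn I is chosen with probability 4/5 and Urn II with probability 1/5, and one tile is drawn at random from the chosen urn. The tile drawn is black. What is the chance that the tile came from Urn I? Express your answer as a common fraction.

144/179

P(black | Urn I) = 4/7; P(black | Urn II) = 5/9.
P(black) = 4/5·4/7 + 1/5·5/9 = 179/315.
By Bayes' rule, P(Urn I | black) = 16/35 / 179/315 = 144/179 ≈ 0.8045.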